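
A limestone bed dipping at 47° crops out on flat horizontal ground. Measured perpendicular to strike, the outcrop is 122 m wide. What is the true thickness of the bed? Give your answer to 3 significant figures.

True thickness t = w · sin(dip) = 122 × sin 47°
t = 122 × 0.7314 = 89.225 m

89.2 m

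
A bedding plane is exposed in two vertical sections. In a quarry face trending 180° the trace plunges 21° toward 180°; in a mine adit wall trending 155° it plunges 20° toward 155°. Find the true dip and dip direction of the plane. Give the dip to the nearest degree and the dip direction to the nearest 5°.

true dip 21°, dip direction 175°

Each apparent-dip line lies in the plane. As unit vectors (x east, y north, z up), v₁ plunges 21°→180° and v₂ plunges 20°→155°.
Cross product v₁ × v₂ gives the pole to the plane: n ∝ (0.014, -0.142, 0.371).
Dip δ = arctan(|n_h|/n_z) = arctan(0.143/0.371) = 21.1°.
Dip direction = azimuth of (n_x, n_y) = atan2(0.014, -0.142) = 174°.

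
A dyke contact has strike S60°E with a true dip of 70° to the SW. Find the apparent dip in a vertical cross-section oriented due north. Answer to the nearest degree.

67°

Angle between strike (S60°E) and section (due north): β = 60°.
tan α = tan 70° × sin 60° = 2.7475 × 0.8660 = 2.3794
α = arctan(2.3794) = 67.20°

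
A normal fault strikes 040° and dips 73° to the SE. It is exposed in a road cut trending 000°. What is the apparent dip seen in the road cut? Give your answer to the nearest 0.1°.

64.6°

The strike is 040° and the section trends 000°; the acute angle between them is β = 40°.
tan α = tan 73° × sin 40° = 3.2709 × 0.6428 = 2.1025
apparent dip = arctan 2.1025 = 64.56°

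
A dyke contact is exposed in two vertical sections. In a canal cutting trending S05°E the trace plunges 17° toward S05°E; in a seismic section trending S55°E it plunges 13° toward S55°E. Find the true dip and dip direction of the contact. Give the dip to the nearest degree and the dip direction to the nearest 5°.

Each apparent-dip line lies in the plane. As unit vectors (x east, y north, z up), v₁ plunges 17°→S05°E and v₂ plunges 13°→S55°E.
The plane normal is n = v₁ × v₂ ∝ (0.051, -0.215, 0.714).
Dip δ = arctan(|n_h|/n_z) = arctan(0.221/0.714) = 17.2°.
The horizontal component of n points toward azimuth atan2(n_x, n_y) = 167°, the dip direction.

true dip 17°, dip direction 165°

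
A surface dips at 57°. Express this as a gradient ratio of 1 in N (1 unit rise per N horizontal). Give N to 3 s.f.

1 : N means tan θ = 1/N, so N = 1/tan 57° = 1/1.5399

1 in 0.649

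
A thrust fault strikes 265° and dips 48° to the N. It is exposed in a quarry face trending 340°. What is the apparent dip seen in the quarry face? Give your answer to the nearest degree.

47°

The strike is 265° and the section trends 340°; the acute angle between them is β = 75°.
tan(apparent dip) = tan 48° · sin 75° = 1.0728
apparent dip = arctan 1.0728 = 47.01°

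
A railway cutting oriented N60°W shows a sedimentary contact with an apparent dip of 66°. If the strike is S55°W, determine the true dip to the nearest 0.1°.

68.0°

β = acute angle between strike S55°W and section N60°W = 65°.
tan(true dip) = tan 66° / sin 65° = 2.4782
true dip = arctan 2.4782 = 68.03°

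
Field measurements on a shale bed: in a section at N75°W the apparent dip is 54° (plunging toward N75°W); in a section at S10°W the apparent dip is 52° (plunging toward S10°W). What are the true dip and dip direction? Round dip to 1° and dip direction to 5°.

true dip 63°, dip direction 240°

The two traces are lines in the plane: v₁ = (sin 285°·cos 54°, cos 285°·cos 54°, −sin 54°), v₂ = (sin 190°·cos 52°, cos 190°·cos 52°, −sin 52°).
Cross product v₁ × v₂ gives the pole to the plane: n ∝ (-0.610, -0.361, 0.360).
True dip = arccos(n_z / |n|) = arccos(0.4532) = 63.1°.
Dip direction = atan2(-0.610, -0.361) = 239° (azimuth of n's horizontal projection).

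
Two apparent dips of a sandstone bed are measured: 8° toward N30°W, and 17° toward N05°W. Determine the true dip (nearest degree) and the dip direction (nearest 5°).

Represent each trace as a vector plunging at its apparent dip toward its trend (east-north-up frame): v₁ = (-0.495, 0.858, -0.139), v₂ = (-0.083, 0.953, -0.292).
Cross product v₁ × v₂ gives the pole to the plane: n ∝ (0.118, 0.133, 0.400).
True dip = arccos(n_z / |n|) = arccos(0.9137) = 24.0°.
Dip direction = azimuth of (n_x, n_y) = atan2(0.118, 0.133) = 42°.

true dip 24°, dip direction 040°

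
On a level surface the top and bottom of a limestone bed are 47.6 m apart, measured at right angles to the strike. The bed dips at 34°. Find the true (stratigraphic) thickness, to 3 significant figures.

26.6 m

True thickness t = w · sin(dip) = 47.6 × sin 34°
t = 47.6 × 0.5592 = 26.618 m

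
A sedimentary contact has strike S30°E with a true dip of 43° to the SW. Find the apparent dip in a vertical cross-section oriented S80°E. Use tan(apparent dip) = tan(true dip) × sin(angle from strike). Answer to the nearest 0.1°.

The section lies 50° from the strike.
tan(apparent dip) = tan 43° · sin 50° = 0.7143
apparent dip = arctan 0.7143 = 35.54°

35.5°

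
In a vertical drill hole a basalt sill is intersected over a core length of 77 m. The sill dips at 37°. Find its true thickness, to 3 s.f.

61.5 m

True thickness t = h · cos(dip) = 77 × cos 37°
t = 77 × 0.7986 = 61.495 m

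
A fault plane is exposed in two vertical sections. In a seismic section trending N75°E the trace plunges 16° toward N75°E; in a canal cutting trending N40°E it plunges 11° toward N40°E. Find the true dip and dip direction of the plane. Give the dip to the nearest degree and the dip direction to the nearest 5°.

true dip 16°, dip direction 090°

The two traces are lines in the plane: v₁ = (sin 75°·cos 16°, cos 75°·cos 16°, −sin 16°), v₂ = (sin 40°·cos 11°, cos 40°·cos 11°, −sin 11°).
n = v₁ × v₂ = (0.160, 0.003, 0.541) (taken with n_z > 0).
tan δ = √(n_x²+n_y²)/n_z = 0.160/0.541, so δ = 16.5°.
The horizontal component of n points toward azimuth atan2(n_x, n_y) = 89°, the dip direction.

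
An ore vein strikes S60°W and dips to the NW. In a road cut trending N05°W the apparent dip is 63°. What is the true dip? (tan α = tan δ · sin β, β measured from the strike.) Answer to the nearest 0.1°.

The section is 65° from the strike.
tan(true dip) = tan 63° / sin 65° = 2.1655
δ = arctan(2.1655) = 65.21°

65.2°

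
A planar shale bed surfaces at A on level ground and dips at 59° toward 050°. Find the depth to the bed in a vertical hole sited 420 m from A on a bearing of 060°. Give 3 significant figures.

The hole lies 10° from the dip direction, so the down-dip offset is 420 × cos 10° = 413.62 m.
Depth = down-dip offset × tan(dip) = 413.62 × tan 59° = 413.62 × 1.6643
Depth = 688.38 m

688 m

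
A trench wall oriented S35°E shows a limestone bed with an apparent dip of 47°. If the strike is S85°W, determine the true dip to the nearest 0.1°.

The section is 60° from the strike.
tan δ = tan α / sin β = tan 47° / sin 60° = 1.0724 / 0.8660 = 1.2383
true dip = arctan 1.2383 = 51.08°

51.1°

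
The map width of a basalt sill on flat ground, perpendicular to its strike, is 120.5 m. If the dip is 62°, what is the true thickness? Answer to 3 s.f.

106 m

True thickness t = w · sin(dip) = 120.5 × sin 62°
t = 120.5 × 0.8829 = 106.395 m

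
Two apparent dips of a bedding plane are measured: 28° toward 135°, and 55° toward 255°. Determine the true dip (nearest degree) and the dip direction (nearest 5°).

Represent each trace as a vector plunging at its apparent dip toward its trend (east-north-up frame): v₁ = (0.624, -0.624, -0.469), v₂ = (-0.554, -0.148, -0.819).
The plane normal is n = v₁ × v₂ ∝ (-0.442, -0.772, 0.439).
Dip δ = arctan(|n_h|/n_z) = arctan(0.889/0.439) = 63.7°.
The horizontal component of n points toward azimuth atan2(n_x, n_y) = 210°, the dip direction.

true dip 64°, dip direction 210°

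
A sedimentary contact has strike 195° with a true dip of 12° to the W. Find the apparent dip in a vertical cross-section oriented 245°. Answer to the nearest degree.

9°

The section lies 50° from the strike.
tan(apparent dip) = tan 12° · sin 50° = 0.1628
apparent dip = arctan 0.1628 = 9.25°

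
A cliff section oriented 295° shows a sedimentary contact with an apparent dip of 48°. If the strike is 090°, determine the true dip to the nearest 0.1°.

β = acute angle between strike 090° and section 295° = 25°.
tan δ = tan α / sin β = tan 48° / sin 25° = 1.1106 / 0.4226 = 2.6279
δ = arctan(2.6279) = 69.17°

69.2°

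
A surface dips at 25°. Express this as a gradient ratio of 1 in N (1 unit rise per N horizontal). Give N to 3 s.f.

1 : N means tan θ = 1/N, so N = 1/tan 25° = 1/0.4663

1 in 2.14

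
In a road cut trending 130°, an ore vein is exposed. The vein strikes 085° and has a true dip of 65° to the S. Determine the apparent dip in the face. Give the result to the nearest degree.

57°

The strike is 085° and the section trends 130°; the acute angle between them is β = 45°.
tan(apparent dip) = tan 65° · sin 45° = 1.5164
apparent dip = arctan 1.5164 = 56.60°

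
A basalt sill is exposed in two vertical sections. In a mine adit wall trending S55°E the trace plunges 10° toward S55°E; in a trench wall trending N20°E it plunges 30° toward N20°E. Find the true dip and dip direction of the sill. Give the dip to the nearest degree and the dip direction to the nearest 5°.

The two traces are lines in the plane: v₁ = (sin 125°·cos 10°, cos 125°·cos 10°, −sin 10°), v₂ = (sin 20°·cos 30°, cos 20°·cos 30°, −sin 30°).
n = v₁ × v₂ = (0.424, 0.352, 0.824) (taken with n_z > 0).
tan δ = √(n_x²+n_y²)/n_z = 0.551/0.824, so δ = 33.8°.
The horizontal component of n points toward azimuth atan2(n_x, n_y) = 50°, the dip direction.

true dip 34°, dip direction 050°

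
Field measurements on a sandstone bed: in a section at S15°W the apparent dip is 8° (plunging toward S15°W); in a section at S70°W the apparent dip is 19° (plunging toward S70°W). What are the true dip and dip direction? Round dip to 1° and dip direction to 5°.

The two traces are lines in the plane: v₁ = (sin 195°·cos 8°, cos 195°·cos 8°, −sin 8°), v₂ = (sin 250°·cos 19°, cos 250°·cos 19°, −sin 19°).
Cross product v₁ × v₂ gives the pole to the plane: n ∝ (-0.266, -0.040, 0.767).
tan δ = √(n_x²+n_y²)/n_z = 0.269/0.767, so δ = 19.4°.
Dip direction = azimuth of (n_x, n_y) = atan2(-0.266, -0.040) = 261°.

true dip 19°, dip direction 260°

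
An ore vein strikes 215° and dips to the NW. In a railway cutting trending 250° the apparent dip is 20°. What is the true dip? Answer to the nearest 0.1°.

32.4°

The section is 35° from the strike.
tan(true dip) = tan 20° / sin 35° = 0.6346
true dip = arctan 0.6346 = 32.40°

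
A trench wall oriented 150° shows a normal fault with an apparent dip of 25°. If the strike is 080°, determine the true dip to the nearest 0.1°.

26.4°

The section is 70° from the strike.
tan(true dip) = tan 25° / sin 70° = 0.4962
true dip = arctan 0.4962 = 26.39°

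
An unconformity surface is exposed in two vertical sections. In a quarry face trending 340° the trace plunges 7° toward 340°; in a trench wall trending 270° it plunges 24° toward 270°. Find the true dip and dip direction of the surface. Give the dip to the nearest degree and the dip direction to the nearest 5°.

The two traces are lines in the plane: v₁ = (sin 340°·cos 7°, cos 340°·cos 7°, −sin 7°), v₂ = (sin 270°·cos 24°, cos 270°·cos 24°, −sin 24°).
Cross product v₁ × v₂ gives the pole to the plane: n ∝ (-0.379, -0.027, 0.852).
tan δ = √(n_x²+n_y²)/n_z = 0.380/0.852, so δ = 24.1°.
Dip direction = atan2(-0.379, -0.027) = 266° (azimuth of n's horizontal projection).

true dip 24°, dip direction 265°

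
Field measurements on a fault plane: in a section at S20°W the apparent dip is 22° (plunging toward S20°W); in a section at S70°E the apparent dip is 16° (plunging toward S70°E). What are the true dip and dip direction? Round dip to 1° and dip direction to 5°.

true dip 26°, dip direction 165°

Represent each trace as a vector plunging at its apparent dip toward its trend (east-north-up frame): v₁ = (-0.317, -0.871, -0.375), v₂ = (0.903, -0.329, -0.276).
Cross product v₁ × v₂ gives the pole to the plane: n ∝ (0.117, -0.426, 0.891).
Dip δ = arctan(|n_h|/n_z) = arctan(0.442/0.891) = 26.4°.
Dip direction = atan2(0.117, -0.426) = 165° (azimuth of n's horizontal projection).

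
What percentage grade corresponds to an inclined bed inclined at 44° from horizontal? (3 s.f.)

96.6%

grade % = 100 × tan 44° = 100 × 0.9657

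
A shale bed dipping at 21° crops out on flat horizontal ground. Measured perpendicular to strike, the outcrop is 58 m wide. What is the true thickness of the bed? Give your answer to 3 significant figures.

True thickness t = w · sin(dip) = 58 × sin 21°
t = 58 × 0.3584 = 20.785 m

20.8 m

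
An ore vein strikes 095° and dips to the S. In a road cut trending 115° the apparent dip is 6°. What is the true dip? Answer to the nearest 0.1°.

17.1°

The section is 20° from the strike.
tan(true dip) = tan 6° / sin 20° = 0.3073
δ = arctan(0.3073) = 17.08°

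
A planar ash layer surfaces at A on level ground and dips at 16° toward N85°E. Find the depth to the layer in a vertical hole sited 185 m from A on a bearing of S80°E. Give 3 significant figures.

51.2 m

The hole lies 15° from the dip direction, so the down-dip offset is 185 × cos 15° = 178.70 m.
Depth = down-dip offset × tan(dip) = 178.70 × tan 16° = 178.70 × 0.2867
Depth = 51.24 m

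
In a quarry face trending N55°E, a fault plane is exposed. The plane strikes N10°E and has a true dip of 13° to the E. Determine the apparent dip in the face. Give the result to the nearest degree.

9°

The strike is N10°E and the section trends N55°E; the acute angle between them is β = 45°.
tan(apparent dip) = tan 13° · sin 45° = 0.1632
α = arctan(0.1632) = 9.27°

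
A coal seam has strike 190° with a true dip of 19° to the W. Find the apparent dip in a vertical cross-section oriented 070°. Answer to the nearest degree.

17°

The strike is 190° and the section trends 070°; the acute angle between them is β = 60°.
tan(apparent dip) = tan 19° · sin 60° = 0.2982
apparent dip = arctan 0.2982 = 16.60°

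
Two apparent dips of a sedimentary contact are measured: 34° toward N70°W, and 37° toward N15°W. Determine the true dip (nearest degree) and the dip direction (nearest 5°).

true dip 39°, dip direction 325°

Represent each trace as a vector plunging at its apparent dip toward its trend (east-north-up frame): v₁ = (-0.779, 0.284, -0.559), v₂ = (-0.207, 0.771, -0.602).
n = v₁ × v₂ = (-0.261, 0.353, 0.542) (taken with n_z > 0).
True dip = arccos(n_z / |n|) = arccos(0.7772) = 39.0°.
The horizontal component of n points toward azimuth atan2(n_x, n_y) = 324°, the dip direction.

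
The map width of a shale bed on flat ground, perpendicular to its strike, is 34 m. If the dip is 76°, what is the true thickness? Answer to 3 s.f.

True thickness t = w · sin(dip) = 34 × sin 76°
t = 34 × 0.9703 = 32.990 m

33.0 m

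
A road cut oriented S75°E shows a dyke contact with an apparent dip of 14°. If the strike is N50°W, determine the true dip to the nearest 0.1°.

β = acute angle between strike N50°W and section S75°E = 25°.
tan δ = tan α / sin β = tan 14° / sin 25° = 0.2493 / 0.4226 = 0.5900
true dip = arctan 0.5900 = 30.54°

30.5°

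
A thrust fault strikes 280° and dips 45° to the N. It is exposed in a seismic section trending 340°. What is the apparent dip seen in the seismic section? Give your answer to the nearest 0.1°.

40.9°

Angle between strike (280°) and section (340°): β = 60°.
tan α = tan 45° × sin 60° = 1.0000 × 0.8660 = 0.8660
α = arctan(0.8660) = 40.89°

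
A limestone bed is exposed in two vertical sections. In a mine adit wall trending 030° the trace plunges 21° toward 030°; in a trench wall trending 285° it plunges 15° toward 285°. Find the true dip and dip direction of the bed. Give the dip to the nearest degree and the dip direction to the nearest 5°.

true dip 28°, dip direction 345°

The two traces are lines in the plane: v₁ = (sin 30°·cos 21°, cos 30°·cos 21°, −sin 21°), v₂ = (sin 285°·cos 15°, cos 285°·cos 15°, −sin 15°).
n = v₁ × v₂ = (-0.120, 0.455, 0.871) (taken with n_z > 0).
True dip = arccos(n_z / |n|) = arccos(0.8798) = 28.4°.
Dip direction = atan2(-0.120, 0.455) = 345° (azimuth of n's horizontal projection).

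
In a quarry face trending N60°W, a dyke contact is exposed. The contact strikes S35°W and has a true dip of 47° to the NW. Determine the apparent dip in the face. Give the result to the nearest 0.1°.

46.9°

The strike is S35°W and the section trends N60°W; the acute angle between them is β = 85°.
tan(apparent dip) = tan 47° · sin 85° = 1.0683
apparent dip = arctan 1.0683 = 46.89°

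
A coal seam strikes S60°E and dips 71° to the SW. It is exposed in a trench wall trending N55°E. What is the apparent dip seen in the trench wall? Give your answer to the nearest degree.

69°

Angle between strike (S60°E) and section (N55°E): β = 65°.
tan α = tan 71° × sin 65° = 2.9042 × 0.9063 = 2.6321
α = arctan(2.6321) = 69.20°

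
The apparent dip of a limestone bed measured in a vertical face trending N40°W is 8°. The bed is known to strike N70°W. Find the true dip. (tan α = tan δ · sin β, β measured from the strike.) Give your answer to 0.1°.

15.7°

The section is 30° from the strike.
tan δ = tan α / sin β = tan 8° / sin 30° = 0.1405 / 0.5000 = 0.2811
true dip = arctan 0.2811 = 15.70°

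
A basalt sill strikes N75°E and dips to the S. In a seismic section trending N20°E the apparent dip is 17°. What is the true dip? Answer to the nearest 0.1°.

20.5°

The section is 55° from the strike.
tan(true dip) = tan 17° / sin 55° = 0.3732
true dip = arctan 0.3732 = 20.47°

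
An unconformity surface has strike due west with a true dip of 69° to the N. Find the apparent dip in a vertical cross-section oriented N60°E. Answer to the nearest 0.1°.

Angle between strike (due west) and section (N60°E): β = 30°.
tan α = tan 69° × sin 30° = 2.6051 × 0.5000 = 1.3025
α = arctan(1.3025) = 52.49°

52.5°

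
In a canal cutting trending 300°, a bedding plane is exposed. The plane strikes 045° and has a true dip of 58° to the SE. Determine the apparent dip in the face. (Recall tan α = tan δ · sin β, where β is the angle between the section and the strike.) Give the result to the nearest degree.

57°

Angle between strike (045°) and section (300°): β = 75°.
tan(apparent dip) = tan 58° · sin 75° = 1.5458
α = arctan(1.5458) = 57.10°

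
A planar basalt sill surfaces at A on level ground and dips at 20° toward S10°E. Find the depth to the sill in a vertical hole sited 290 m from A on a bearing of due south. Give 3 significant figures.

104 m

The hole lies 10° from the dip direction, so the down-dip offset is 290 × cos 10° = 285.59 m.
Depth = down-dip offset × tan(dip) = 285.59 × tan 20° = 285.59 × 0.3640
Depth = 103.95 m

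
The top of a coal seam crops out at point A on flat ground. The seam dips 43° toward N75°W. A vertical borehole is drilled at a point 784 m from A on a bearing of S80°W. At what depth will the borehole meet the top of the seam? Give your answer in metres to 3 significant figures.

663 m

The hole lies 25° from the dip direction, so the down-dip offset is 784 × cos 25° = 710.55 m.
Depth = down-dip offset × tan(dip) = 710.55 × tan 43° = 710.55 × 0.9325
Depth = 662.59 m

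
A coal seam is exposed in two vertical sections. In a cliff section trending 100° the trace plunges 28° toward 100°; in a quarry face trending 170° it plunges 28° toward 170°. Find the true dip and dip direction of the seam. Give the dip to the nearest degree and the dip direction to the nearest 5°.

Each apparent-dip line lies in the plane. As unit vectors (x east, y north, z up), v₁ plunges 28°→100° and v₂ plunges 28°→170°.
The plane normal is n = v₁ × v₂ ∝ (0.336, -0.336, 0.733).
tan δ = √(n_x²+n_y²)/n_z = 0.476/0.733, so δ = 33.0°.
Dip direction = azimuth of (n_x, n_y) = atan2(0.336, -0.336) = 135°.

true dip 33°, dip direction 135°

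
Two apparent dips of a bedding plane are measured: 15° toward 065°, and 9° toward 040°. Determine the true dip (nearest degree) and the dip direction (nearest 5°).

Represent each trace as a vector plunging at its apparent dip toward its trend (east-north-up frame): v₁ = (0.875, 0.408, -0.259), v₂ = (0.635, 0.757, -0.156).
n = v₁ × v₂ = (0.132, -0.027, 0.403) (taken with n_z > 0).
True dip = arccos(n_z / |n|) = arccos(0.9484) = 18.5°.
Dip direction = azimuth of (n_x, n_y) = atan2(0.132, -0.027) = 102°.

true dip 18°, dip direction 100°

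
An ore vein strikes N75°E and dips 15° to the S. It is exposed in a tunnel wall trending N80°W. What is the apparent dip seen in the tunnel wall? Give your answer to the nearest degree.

Angle between strike (N75°E) and section (N80°W): β = 25°.
tan α = tan 15° × sin 25° = 0.2679 × 0.4226 = 0.1132
α = arctan(0.1132) = 6.46°

6°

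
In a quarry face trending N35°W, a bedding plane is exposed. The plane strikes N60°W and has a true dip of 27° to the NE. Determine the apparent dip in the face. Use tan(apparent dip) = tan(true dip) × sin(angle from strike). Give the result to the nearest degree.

12°

Angle between strike (N60°W) and section (N35°W): β = 25°.
tan α = tan 27° × sin 25° = 0.5095 × 0.4226 = 0.2153
α = arctan(0.2153) = 12.15°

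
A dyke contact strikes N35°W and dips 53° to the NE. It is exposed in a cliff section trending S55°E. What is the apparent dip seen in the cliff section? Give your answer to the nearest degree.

24°

Angle between strike (N35°W) and section (S55°E): β = 20°.
tan(apparent dip) = tan 53° · sin 20° = 0.4539
apparent dip = arctan 0.4539 = 24.41°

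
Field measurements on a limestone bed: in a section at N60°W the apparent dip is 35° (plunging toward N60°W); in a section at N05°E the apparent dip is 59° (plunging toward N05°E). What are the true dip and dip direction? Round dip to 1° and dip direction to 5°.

Represent each trace as a vector plunging at its apparent dip toward its trend (east-north-up frame): v₁ = (-0.709, 0.410, -0.574), v₂ = (0.045, 0.513, -0.857).
n = v₁ × v₂ = (0.057, 0.634, 0.382) (taken with n_z > 0).
Dip δ = arctan(|n_h|/n_z) = arctan(0.636/0.382) = 59.0°.
The horizontal component of n points toward azimuth atan2(n_x, n_y) = 5°, the dip direction.

true dip 59°, dip direction 005°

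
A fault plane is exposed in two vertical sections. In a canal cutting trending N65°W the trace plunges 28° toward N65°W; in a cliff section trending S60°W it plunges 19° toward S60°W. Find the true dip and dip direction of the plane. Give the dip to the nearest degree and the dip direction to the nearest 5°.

The two traces are lines in the plane: v₁ = (sin 295°·cos 28°, cos 295°·cos 28°, −sin 28°), v₂ = (sin 240°·cos 19°, cos 240°·cos 19°, −sin 19°).
The plane normal is n = v₁ × v₂ ∝ (-0.343, 0.124, 0.684).
tan δ = √(n_x²+n_y²)/n_z = 0.365/0.684, so δ = 28.1°.
Dip direction = atan2(-0.343, 0.124) = 290° (azimuth of n's horizontal projection).

true dip 28°, dip direction 290°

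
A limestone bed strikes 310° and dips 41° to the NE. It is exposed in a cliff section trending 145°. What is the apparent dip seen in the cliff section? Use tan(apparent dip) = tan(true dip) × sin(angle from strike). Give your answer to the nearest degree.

13°

The strike is 310° and the section trends 145°; the acute angle between them is β = 15°.
tan α = tan 41° × sin 15° = 0.8693 × 0.2588 = 0.2250
apparent dip = arctan 0.2250 = 12.68°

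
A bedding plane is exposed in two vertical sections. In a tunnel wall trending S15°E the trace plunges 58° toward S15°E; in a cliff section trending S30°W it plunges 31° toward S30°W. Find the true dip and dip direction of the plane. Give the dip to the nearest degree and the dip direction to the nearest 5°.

The two traces are lines in the plane: v₁ = (sin 165°·cos 58°, cos 165°·cos 58°, −sin 58°), v₂ = (sin 210°·cos 31°, cos 210°·cos 31°, −sin 31°).
n = v₁ × v₂ = (0.366, -0.434, 0.321) (taken with n_z > 0).
Dip δ = arctan(|n_h|/n_z) = arctan(0.568/0.321) = 60.5°.
Dip direction = atan2(0.366, -0.434) = 140° (azimuth of n's horizontal projection).

true dip 61°, dip direction 140°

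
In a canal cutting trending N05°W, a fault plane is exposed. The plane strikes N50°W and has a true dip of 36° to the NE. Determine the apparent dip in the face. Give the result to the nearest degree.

27°

The strike is N50°W and the section trends N05°W; the acute angle between them is β = 45°.
tan(apparent dip) = tan 36° · sin 45° = 0.5137
α = arctan(0.5137) = 27.19°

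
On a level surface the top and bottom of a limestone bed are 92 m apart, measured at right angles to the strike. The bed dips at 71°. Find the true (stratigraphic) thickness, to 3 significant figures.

87.0 m

True thickness t = w · sin(dip) = 92 × sin 71°
t = 92 × 0.9455 = 86.988 m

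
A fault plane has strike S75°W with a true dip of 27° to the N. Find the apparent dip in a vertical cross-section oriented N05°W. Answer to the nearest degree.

The section lies 80° from the strike.
tan α = tan 27° × sin 80° = 0.5095 × 0.9848 = 0.5018
apparent dip = arctan 0.5018 = 26.65°

27°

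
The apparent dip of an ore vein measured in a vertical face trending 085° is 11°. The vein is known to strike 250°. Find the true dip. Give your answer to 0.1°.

36.9°

β = acute angle between strike 250° and section 085° = 15°.
tan δ = tan α / sin β = tan 11° / sin 15° = 0.1944 / 0.2588 = 0.7510
true dip = arctan 0.7510 = 36.91°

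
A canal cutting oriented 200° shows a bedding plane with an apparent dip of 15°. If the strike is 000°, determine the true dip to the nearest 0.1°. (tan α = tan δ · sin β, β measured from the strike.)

38.1°

β = acute angle between strike 000° and section 200° = 20°.
tan δ = tan α / sin β = tan 15° / sin 20° = 0.2679 / 0.3420 = 0.7834
true dip = arctan 0.7834 = 38.08°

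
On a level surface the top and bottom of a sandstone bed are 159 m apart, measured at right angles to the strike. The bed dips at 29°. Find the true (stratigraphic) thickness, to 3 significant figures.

True thickness t = w · sin(dip) = 159 × sin 29°
t = 159 × 0.4848 = 77.085 m

77.1 m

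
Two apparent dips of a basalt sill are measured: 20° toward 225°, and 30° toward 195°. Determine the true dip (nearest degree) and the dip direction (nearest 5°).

true dip 33°, dip direction 170°

Each apparent-dip line lies in the plane. As unit vectors (x east, y north, z up), v₁ plunges 20°→225° and v₂ plunges 30°→195°.
The plane normal is n = v₁ × v₂ ∝ (0.046, -0.256, 0.407).
tan δ = √(n_x²+n_y²)/n_z = 0.260/0.407, so δ = 32.5°.
Dip direction = azimuth of (n_x, n_y) = atan2(0.046, -0.256) = 170°.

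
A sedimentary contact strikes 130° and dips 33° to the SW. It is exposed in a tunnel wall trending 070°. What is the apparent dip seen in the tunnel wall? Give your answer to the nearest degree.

Angle between strike (130°) and section (070°): β = 60°.
tan α = tan 33° × sin 60° = 0.6494 × 0.8660 = 0.5624
apparent dip = arctan 0.5624 = 29.35°

29°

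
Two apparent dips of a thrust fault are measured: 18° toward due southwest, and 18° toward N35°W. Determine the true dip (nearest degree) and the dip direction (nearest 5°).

Each apparent-dip line lies in the plane. As unit vectors (x east, y north, z up), v₁ plunges 18°→due southwest and v₂ plunges 18°→N35°W.
Cross product v₁ × v₂ gives the pole to the plane: n ∝ (-0.449, 0.039, 0.891).
tan δ = √(n_x²+n_y²)/n_z = 0.450/0.891, so δ = 26.8°.
Dip direction = atan2(-0.449, 0.039) = 275° (azimuth of n's horizontal projection).

true dip 27°, dip direction 275°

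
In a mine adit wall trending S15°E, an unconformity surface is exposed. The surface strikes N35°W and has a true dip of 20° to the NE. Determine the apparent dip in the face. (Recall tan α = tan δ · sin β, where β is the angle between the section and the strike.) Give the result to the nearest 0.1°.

7.1°

Angle between strike (N35°W) and section (S15°E): β = 20°.
tan α = tan 20° × sin 20° = 0.3640 × 0.3420 = 0.1245
α = arctan(0.1245) = 7.10°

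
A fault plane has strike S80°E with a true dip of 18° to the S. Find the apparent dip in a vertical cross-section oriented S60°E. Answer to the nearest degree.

The section lies 20° from the strike.
tan α = tan 18° × sin 20° = 0.3249 × 0.3420 = 0.1111
α = arctan(0.1111) = 6.34°

6°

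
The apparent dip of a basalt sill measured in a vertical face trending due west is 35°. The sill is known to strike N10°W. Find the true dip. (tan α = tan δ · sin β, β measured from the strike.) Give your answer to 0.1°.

35.4°

β = acute angle between strike N10°W and section due west = 80°.
tan(true dip) = tan 35° / sin 80° = 0.7110
true dip = arctan 0.7110 = 35.41°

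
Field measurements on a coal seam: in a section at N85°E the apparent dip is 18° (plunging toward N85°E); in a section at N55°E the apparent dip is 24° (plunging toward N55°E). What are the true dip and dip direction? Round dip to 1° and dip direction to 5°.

true dip 25°, dip direction 040°

Represent each trace as a vector plunging at its apparent dip toward its trend (east-north-up frame): v₁ = (0.947, 0.083, -0.309), v₂ = (0.748, 0.524, -0.407).
n = v₁ × v₂ = (0.128, 0.154, 0.434) (taken with n_z > 0).
True dip = arccos(n_z / |n|) = arccos(0.9080) = 24.8°.
The horizontal component of n points toward azimuth atan2(n_x, n_y) = 40°, the dip direction.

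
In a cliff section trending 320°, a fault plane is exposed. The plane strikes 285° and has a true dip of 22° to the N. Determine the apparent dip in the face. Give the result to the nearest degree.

Angle between strike (285°) and section (320°): β = 35°.
tan(apparent dip) = tan 22° · sin 35° = 0.2317
apparent dip = arctan 0.2317 = 13.05°

13°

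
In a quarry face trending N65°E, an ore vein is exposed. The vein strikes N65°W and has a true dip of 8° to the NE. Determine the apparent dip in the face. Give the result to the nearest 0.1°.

6.1°

The section lies 50° from the strike.
tan α = tan 8° × sin 50° = 0.1405 × 0.7660 = 0.1077
α = arctan(0.1077) = 6.14°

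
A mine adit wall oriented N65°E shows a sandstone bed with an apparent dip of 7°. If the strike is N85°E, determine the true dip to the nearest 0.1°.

β = acute angle between strike N85°E and section N65°E = 20°.
tan δ = tan α / sin β = tan 7° / sin 20° = 0.1228 / 0.3420 = 0.3590
true dip = arctan 0.3590 = 19.75°

19.7°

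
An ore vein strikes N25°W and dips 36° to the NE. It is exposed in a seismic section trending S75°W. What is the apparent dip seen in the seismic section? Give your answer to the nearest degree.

36°

Angle between strike (N25°W) and section (S75°W): β = 80°.
tan α = tan 36° × sin 80° = 0.7265 × 0.9848 = 0.7155
α = arctan(0.7155) = 35.58°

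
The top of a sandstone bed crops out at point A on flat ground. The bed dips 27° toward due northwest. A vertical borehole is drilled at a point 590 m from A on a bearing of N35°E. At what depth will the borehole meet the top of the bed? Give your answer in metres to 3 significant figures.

The hole lies 80° from the dip direction, so the down-dip offset is 590 × cos 80° = 102.45 m.
Depth = down-dip offset × tan(dip) = 102.45 × tan 27° = 102.45 × 0.5095
Depth = 52.20 m

52.2 m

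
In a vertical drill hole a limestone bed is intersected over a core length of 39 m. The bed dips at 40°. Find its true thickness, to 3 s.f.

True thickness t = h · cos(dip) = 39 × cos 40°
t = 39 × 0.7660 = 29.876 m

29.9 m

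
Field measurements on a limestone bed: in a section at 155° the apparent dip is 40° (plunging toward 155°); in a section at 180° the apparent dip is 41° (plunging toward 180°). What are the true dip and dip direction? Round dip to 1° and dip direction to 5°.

Represent each trace as a vector plunging at its apparent dip toward its trend (east-north-up frame): v₁ = (0.324, -0.694, -0.643), v₂ = (0.000, -0.755, -0.656).
Cross product v₁ × v₂ gives the pole to the plane: n ∝ (0.030, -0.212, 0.244).
tan δ = √(n_x²+n_y²)/n_z = 0.214/0.244, so δ = 41.3°.
Dip direction = azimuth of (n_x, n_y) = atan2(0.030, -0.212) = 172°.

true dip 41°, dip direction 170°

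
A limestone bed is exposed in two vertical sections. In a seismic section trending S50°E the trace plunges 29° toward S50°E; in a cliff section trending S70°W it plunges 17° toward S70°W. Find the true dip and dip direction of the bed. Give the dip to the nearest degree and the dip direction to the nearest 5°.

true dip 41°, dip direction 180°

Each apparent-dip line lies in the plane. As unit vectors (x east, y north, z up), v₁ plunges 29°→S50°E and v₂ plunges 17°→S70°W.
Cross product v₁ × v₂ gives the pole to the plane: n ∝ (-0.006, -0.632, 0.724).
tan δ = √(n_x²+n_y²)/n_z = 0.632/0.724, so δ = 41.1°.
The horizontal component of n points toward azimuth atan2(n_x, n_y) = 181°, the dip direction.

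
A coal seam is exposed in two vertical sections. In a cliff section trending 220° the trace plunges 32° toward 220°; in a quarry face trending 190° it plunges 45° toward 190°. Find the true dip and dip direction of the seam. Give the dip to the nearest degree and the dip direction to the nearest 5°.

The two traces are lines in the plane: v₁ = (sin 220°·cos 32°, cos 220°·cos 32°, −sin 32°), v₂ = (sin 190°·cos 45°, cos 190°·cos 45°, −sin 45°).
Cross product v₁ × v₂ gives the pole to the plane: n ∝ (0.090, -0.320, 0.300).
tan δ = √(n_x²+n_y²)/n_z = 0.333/0.300, so δ = 48.0°.
The horizontal component of n points toward azimuth atan2(n_x, n_y) = 164°, the dip direction.

true dip 48°, dip direction 165°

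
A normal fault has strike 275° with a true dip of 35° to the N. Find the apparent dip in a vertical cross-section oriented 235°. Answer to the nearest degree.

24°

The section lies 40° from the strike.
tan α = tan 35° × sin 40° = 0.7002 × 0.6428 = 0.4501
α = arctan(0.4501) = 24.23°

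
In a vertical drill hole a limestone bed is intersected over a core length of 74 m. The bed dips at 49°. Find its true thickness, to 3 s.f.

48.5 m

True thickness t = h · cos(dip) = 74 × cos 49°
t = 74 × 0.6561 = 48.548 m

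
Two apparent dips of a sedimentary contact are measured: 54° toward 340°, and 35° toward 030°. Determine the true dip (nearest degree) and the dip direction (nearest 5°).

true dip 54°, dip direction 330°

Each apparent-dip line lies in the plane. As unit vectors (x east, y north, z up), v₁ plunges 54°→340° and v₂ plunges 35°→030°.
Cross product v₁ × v₂ gives the pole to the plane: n ∝ (-0.257, 0.447, 0.369).
Dip δ = arctan(|n_h|/n_z) = arctan(0.515/0.369) = 54.4°.
The horizontal component of n points toward azimuth atan2(n_x, n_y) = 330°, the dip direction.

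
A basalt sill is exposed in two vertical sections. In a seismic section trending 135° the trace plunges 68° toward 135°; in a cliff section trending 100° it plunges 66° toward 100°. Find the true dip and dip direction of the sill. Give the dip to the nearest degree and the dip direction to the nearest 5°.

true dip 68°, dip direction 125°

The two traces are lines in the plane: v₁ = (sin 135°·cos 68°, cos 135°·cos 68°, −sin 68°), v₂ = (sin 100°·cos 66°, cos 100°·cos 66°, −sin 66°).
The plane normal is n = v₁ × v₂ ∝ (0.177, -0.129, 0.087).
tan δ = √(n_x²+n_y²)/n_z = 0.219/0.087, so δ = 68.2°.
Dip direction = azimuth of (n_x, n_y) = atan2(0.177, -0.129) = 126°.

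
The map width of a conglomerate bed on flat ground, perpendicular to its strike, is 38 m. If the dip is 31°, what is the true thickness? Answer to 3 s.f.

True thickness t = w · sin(dip) = 38 × sin 31°
t = 38 × 0.5150 = 19.571 m

19.6 m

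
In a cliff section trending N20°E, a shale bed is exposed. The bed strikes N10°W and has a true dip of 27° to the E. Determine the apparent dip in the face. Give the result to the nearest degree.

14°

Angle between strike (N10°W) and section (N20°E): β = 30°.
tan α = tan 27° × sin 30° = 0.5095 × 0.5000 = 0.2548
apparent dip = arctan 0.2548 = 14.29°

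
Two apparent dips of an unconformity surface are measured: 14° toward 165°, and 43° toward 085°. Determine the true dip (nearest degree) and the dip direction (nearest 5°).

Represent each trace as a vector plunging at its apparent dip toward its trend (east-north-up frame): v₁ = (0.251, -0.937, -0.242), v₂ = (0.729, 0.064, -0.682).
The plane normal is n = v₁ × v₂ ∝ (0.655, -0.005, 0.699).
tan δ = √(n_x²+n_y²)/n_z = 0.655/0.699, so δ = 43.1°.
Dip direction = azimuth of (n_x, n_y) = atan2(0.655, -0.005) = 90°.

true dip 43°, dip direction 090°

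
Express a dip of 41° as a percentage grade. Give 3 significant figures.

grade % = 100 × tan 41° = 100 × 0.8693

86.9%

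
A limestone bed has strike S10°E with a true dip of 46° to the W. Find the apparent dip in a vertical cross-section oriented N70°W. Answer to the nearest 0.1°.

41.9°

The section lies 60° from the strike.
tan(apparent dip) = tan 46° · sin 60° = 0.8968
apparent dip = arctan 0.8968 = 41.89°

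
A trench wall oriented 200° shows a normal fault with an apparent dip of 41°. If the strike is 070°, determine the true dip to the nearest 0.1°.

The section is 50° from the strike.
tan δ = tan α / sin β = tan 41° / sin 50° = 0.8693 / 0.7660 = 1.1348
true dip = arctan 1.1348 = 48.61°

48.6°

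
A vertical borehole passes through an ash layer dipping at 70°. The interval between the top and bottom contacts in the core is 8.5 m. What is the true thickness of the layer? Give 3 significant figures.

True thickness t = h · cos(dip) = 8.5 × cos 70°
t = 8.5 × 0.3420 = 2.907 m

2.91 m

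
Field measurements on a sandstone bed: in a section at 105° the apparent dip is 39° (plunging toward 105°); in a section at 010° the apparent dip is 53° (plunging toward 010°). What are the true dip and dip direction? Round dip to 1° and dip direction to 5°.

Each apparent-dip line lies in the plane. As unit vectors (x east, y north, z up), v₁ plunges 39°→105° and v₂ plunges 53°→010°.
The plane normal is n = v₁ × v₂ ∝ (0.534, 0.534, 0.466).
True dip = arccos(n_z / |n|) = arccos(0.5253) = 58.3°.
Dip direction = atan2(0.534, 0.534) = 45° (azimuth of n's horizontal projection).

true dip 58°, dip direction 045°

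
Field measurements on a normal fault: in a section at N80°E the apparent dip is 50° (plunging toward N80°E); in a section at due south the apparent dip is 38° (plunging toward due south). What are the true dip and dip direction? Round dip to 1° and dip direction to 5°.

true dip 57°, dip direction 120°

The two traces are lines in the plane: v₁ = (sin 80°·cos 50°, cos 80°·cos 50°, −sin 50°), v₂ = (sin 180°·cos 38°, cos 180°·cos 38°, −sin 38°).
The plane normal is n = v₁ × v₂ ∝ (0.672, -0.390, 0.499).
Dip δ = arctan(|n_h|/n_z) = arctan(0.777/0.499) = 57.3°.
Dip direction = azimuth of (n_x, n_y) = atan2(0.672, -0.390) = 120°.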